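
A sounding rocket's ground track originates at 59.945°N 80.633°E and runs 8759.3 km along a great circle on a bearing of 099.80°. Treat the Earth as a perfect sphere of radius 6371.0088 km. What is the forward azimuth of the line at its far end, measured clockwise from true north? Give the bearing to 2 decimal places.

final bearing 150.31°

Angular distance δ = d/R = 8759.3 / 6371.0088 = 1.374869 rad.
Start latitude φ₁ = 1.046238 rad; initial bearing θ = 1.741839 rad.
Applying the spherical law of cosines for sides, sin φ₂ = sin φ₁ cos δ + cos φ₁ sin δ cos θ = 0.084886, so φ₂ = 4.869°.
For the longitude increment, Δλ = atan2( sin θ sin δ cos φ₁, cos δ − sin φ₁ sin φ₂ ) = atan2(0.484081, 0.121204) = 75.943°.
Hence λ₂ = 80.633° + 75.943° = 156.576°.
The forward bearing on arrival equals the back-azimuth from the destination plus 180°.
Back-azimuth from P₂ (4.87°, 156.58°) to P₁ (59.95°, 80.63°), with Δλ' = λ₁ − λ₂ = -75.94°: atan2( sin Δλ' cos φ₁ , cos φ₂ sin φ₁ − sin φ₂ cos φ₁ cos Δλ' ) = 330.31°.
Final bearing = (330.31° + 180°) mod 360° = 150.31°.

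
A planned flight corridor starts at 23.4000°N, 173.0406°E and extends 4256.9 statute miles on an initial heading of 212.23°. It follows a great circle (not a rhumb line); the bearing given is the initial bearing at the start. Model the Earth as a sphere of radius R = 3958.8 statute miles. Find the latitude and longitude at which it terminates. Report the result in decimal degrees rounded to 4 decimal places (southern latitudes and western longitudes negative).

latitude -29.6132°, longitude 140.3794°

The arc subtends δ = 4256.9/3958.8 = 1.075301 rad at the centre.
Converting: φ₁ = 0.408407 rad, θ = 3.704112 rad.
Destination latitude: φ₂ = arcsin( sin φ₁ cos δ + cos φ₁ sin δ cos θ ) = arcsin(-0.494142) = -29.6132°.
For the longitude increment, Δλ = atan2( sin θ sin δ cos φ₁, cos δ − sin φ₁ sin φ₂ ) = atan2(-0.430591, 0.671715) = -32.6612°.
Hence λ₂ = 173.0406° + -32.6612° = 140.3794°.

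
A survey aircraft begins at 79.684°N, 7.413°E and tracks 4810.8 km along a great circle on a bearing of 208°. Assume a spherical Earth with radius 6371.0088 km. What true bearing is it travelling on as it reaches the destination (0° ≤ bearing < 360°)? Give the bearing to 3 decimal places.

final bearing 186.079°

The arc subtends δ = 4810.8/6371.0088 = 0.755108 rad at the centre.
With φ₁ = 79.684° = 1.390748 rad and θ = 208° = 3.630285 rad:
Applying the spherical law of cosines for sides, sin φ₂ = sin φ₁ cos δ + cos φ₁ sin δ cos θ = 0.608059, so φ₂ = 37.449°.
Then Δλ = atan2(-0.057620, 0.129968) = -0.417302 rad, from sin θ sin δ cos φ₁ over cos δ − sin φ₁ sin φ₂.
λ₂ = λ₁ + Δλ = -16.497°.
The forward bearing on arrival equals the back-azimuth from the destination plus 180°.
Back-azimuth from P₂ (37.449°, -16.497°) to P₁ (79.684°, 7.413°), with Δλ' = λ₁ − λ₂ = 23.910°: atan2( sin Δλ' cos φ₁ , cos φ₂ sin φ₁ − sin φ₂ cos φ₁ cos Δλ' ) = 6.079°.
Final bearing = (6.079° + 180°) mod 360° = 186.079°.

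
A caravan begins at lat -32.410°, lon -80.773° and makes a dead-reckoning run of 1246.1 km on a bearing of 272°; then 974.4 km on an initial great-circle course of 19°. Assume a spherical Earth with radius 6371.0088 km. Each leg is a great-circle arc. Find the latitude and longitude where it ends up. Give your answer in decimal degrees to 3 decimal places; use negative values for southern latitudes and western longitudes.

Apply the spherical direct solution leg by leg, carrying full precision between legs.
Leg 1: from (-32.410°, -80.773°), δ = 1246.1/6371.0088 = 0.195589 rad, θ = 272° → φ = -31.334°, λ = -93.917°.
Leg 2: from (-31.334°, -93.917°), δ = 974.4/6371.0088 = 0.152943 rad, θ = 19° → φ = -23.012°, λ = -90.828°.

latitude -23.012°, longitude -90.828°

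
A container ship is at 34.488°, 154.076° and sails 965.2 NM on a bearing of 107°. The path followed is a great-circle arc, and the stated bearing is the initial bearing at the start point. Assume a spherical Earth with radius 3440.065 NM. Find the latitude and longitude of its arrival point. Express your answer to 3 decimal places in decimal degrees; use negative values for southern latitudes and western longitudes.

δ = 965.2/3440.065 = 0.280576 rad (16.0758°).
Start latitude φ₁ = 0.601929 rad; initial bearing θ = 1.867502 rad.
Destination latitude: φ₂ = arcsin( sin φ₁ cos δ + cos φ₁ sin δ cos θ ) = arcsin(0.477360) = 28.513°.
Then Δλ = atan2(0.218268, 0.690599) = 0.306121 rad, from sin θ sin δ cos φ₁ over cos δ − sin φ₁ sin φ₂.
λ₂ = λ₁ + Δλ = 171.615°.

latitude 28.513°, longitude 171.615°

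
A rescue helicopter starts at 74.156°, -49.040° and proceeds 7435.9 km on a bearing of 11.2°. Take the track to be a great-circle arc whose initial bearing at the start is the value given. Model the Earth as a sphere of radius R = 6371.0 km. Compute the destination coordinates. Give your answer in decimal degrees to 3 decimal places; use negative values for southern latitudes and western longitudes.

latitude 38.620°, longitude 117.744°

Central angle δ = d/R = 1.167148 rad.
With φ₁ = 74.156° = 1.294266 rad and θ = 11.2° = 0.195477 rad:
Destination latitude: φ₂ = arcsin( sin φ₁ cos δ + cos φ₁ sin δ cos θ ) = arcsin(0.624150) = 38.620°.
For the longitude increment, Δλ = atan2( sin θ sin δ cos φ₁, cos δ − sin φ₁ sin φ₂ ) = atan2(0.048768, -0.207662) = 166.784°.
λ₂ = λ₁ + Δλ = 117.744°.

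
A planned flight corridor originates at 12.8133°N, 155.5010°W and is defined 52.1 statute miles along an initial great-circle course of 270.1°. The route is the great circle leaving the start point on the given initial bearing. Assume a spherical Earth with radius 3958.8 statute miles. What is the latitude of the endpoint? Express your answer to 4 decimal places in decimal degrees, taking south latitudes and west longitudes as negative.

The arc subtends δ = 52.1/3958.8 = 0.013161 rad at the centre.
With φ₁ = 12.8133° = 0.223634 rad and θ = 270.1° = 4.714134 rad:
Applying the spherical law of cosines for sides, sin φ₂ = sin φ₁ cos δ + cos φ₁ sin δ cos θ = 0.221778, so φ₂ = 12.8135°.
For the longitude increment, Δλ = atan2( sin θ sin δ cos φ₁, cos δ − sin φ₁ sin φ₂ ) = atan2(-0.012832, 0.950729) = -0.7733°.
λ₂ = λ₁ + Δλ = -156.2743°.

latitude 12.8135°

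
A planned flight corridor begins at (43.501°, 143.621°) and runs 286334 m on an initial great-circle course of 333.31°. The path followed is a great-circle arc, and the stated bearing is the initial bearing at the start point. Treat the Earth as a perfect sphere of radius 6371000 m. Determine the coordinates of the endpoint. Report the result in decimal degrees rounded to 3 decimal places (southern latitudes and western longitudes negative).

Angular distance δ = d/R = 286334 / 6371000 = 0.044943 rad.
Start latitude φ₁ = 0.759236 rad; initial bearing θ = 5.817357 rad.
Destination latitude: φ₂ = arcsin( sin φ₁ cos δ + cos φ₁ sin δ cos θ ) = arcsin(0.716789) = 45.790°.
Δλ = atan2( sin θ sin δ cos φ₁ , cos δ − sin φ₁ sin φ₂ ) = atan2(-0.014638, 0.505576) = -0.028945 rad = -1.658°.
Hence λ₂ = 143.621° + -1.658° = 141.963°.

latitude 45.790°, longitude 141.963°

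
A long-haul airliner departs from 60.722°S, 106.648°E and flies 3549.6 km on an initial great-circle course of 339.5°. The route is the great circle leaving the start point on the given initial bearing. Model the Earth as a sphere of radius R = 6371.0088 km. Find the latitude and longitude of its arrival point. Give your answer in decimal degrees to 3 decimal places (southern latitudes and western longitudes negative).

latitude -29.876°, longitude 94.317°

The arc subtends δ = 3549.6/6371.0088 = 0.557149 rad at the centre.
Start latitude φ₁ = -1.059799 rad; initial bearing θ = 5.925393 rad.
Destination latitude: φ₂ = arcsin( sin φ₁ cos δ + cos φ₁ sin δ cos θ ) = arcsin(-0.498126) = -29.876°.
Then Δλ = atan2(-0.090561, 0.414273) = -0.215217 rad, from sin θ sin δ cos φ₁ over cos δ − sin φ₁ sin φ₂.
λ₂ = λ₁ + Δλ = 94.317°.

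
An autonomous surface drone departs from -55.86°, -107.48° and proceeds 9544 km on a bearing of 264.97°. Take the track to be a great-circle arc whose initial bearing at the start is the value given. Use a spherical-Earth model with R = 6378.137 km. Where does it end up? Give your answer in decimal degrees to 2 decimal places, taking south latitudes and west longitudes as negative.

latitude -6.35°, longitude 160.75°

Central angle δ = d/R = 1.496362 rad.
With φ₁ = -55.86° = -0.974941 rad and θ = 264.97° = 4.624599 rad:
Destination latitude: φ₂ = arcsin( sin φ₁ cos δ + cos φ₁ sin δ cos θ ) = arcsin(-0.110620) = -6.35°.
Then Δλ = atan2(-0.557508, -0.017191) = -1.601622 rad, from sin θ sin δ cos φ₁ over cos δ − sin φ₁ sin φ₂.
λ₂ = -107.48° + -91.77° = -199.25°, normalized to (−180°, 180°] → 160.75°.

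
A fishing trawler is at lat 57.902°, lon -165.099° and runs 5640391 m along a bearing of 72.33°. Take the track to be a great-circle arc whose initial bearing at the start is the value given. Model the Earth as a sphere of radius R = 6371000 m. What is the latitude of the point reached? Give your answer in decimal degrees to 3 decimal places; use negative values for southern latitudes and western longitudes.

Angular distance δ = d/R = 5640391 / 6371000 = 0.885323 rad.
With φ₁ = 57.902° = 1.010581 rad and θ = 72.33° = 1.262397 rad:
Applying the spherical law of cosines for sides, sin φ₂ = sin φ₁ cos δ + cos φ₁ sin δ cos θ = 0.661130, so φ₂ = 41.386°.
Then Δλ = atan2(0.391936, 0.072970) = 1.386727 rad, from sin θ sin δ cos φ₁ over cos δ − sin φ₁ sin φ₂.
Hence λ₂ = -165.099° + 79.454° = -85.645°.

latitude 41.386°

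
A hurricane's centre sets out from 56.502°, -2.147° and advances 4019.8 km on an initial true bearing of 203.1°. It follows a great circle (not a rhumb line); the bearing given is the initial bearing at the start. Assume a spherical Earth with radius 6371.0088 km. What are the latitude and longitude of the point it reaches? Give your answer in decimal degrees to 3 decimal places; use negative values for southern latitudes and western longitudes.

Angular distance δ = d/R = 4019.8 / 6371.0088 = 0.630952 rad.
Start latitude φ₁ = 0.986146 rad; initial bearing θ = 3.544764 rad.
Applying the spherical law of cosines for sides, sin φ₂ = sin φ₁ cos δ + cos φ₁ sin δ cos θ = 0.373877, so φ₂ = 21.955°.
Δλ = atan2( sin θ sin δ cos φ₁ , cos δ − sin φ₁ sin φ₂ ) = atan2(-0.127736, 0.495689) = -0.252207 rad = -14.450°.
λ₂ = λ₁ + Δλ = -16.597°.

latitude 21.955°, longitude -16.597°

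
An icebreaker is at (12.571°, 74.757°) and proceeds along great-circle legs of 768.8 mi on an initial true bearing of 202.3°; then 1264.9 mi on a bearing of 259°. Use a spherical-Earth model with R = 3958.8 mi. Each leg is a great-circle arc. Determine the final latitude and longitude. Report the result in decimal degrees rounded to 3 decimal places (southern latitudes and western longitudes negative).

latitude -1.294°, longitude 52.591°

Apply the spherical direct solution leg by leg, carrying full precision between legs.
Leg 1: from (12.571°, 74.757°), δ = 768.8/3958.8 = 0.194200 rad, θ = 202.3° → φ = 2.252°, λ = 70.554°.
Leg 2: from (2.252°, 70.554°), δ = 1264.9/3958.8 = 0.319516 rad, θ = 259° → φ = -1.294°, λ = 52.591°.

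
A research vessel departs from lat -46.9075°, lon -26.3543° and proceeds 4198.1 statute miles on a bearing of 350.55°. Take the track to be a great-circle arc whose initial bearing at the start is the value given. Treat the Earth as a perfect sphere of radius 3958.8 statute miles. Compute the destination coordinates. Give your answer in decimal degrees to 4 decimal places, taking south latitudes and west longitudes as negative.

latitude 13.3748°, longitude -34.8224°

Central angle δ = d/R = 1.060448 rad.
Start latitude φ₁ = -0.818690 rad; initial bearing θ = 6.118252 rad.
sin φ₂ = sin φ₁ cos δ + cos φ₁ sin δ cos θ = (-0.730252)(0.488482) + (0.683178)(0.872574)(0.986429) = 0.231319
φ₂ = asin(0.231319) = 0.233434 rad = 13.3748°.
Then Δλ = atan2(-0.097876, 0.657403) = -0.147797 rad, from sin θ sin δ cos φ₁ over cos δ − sin φ₁ sin φ₂.
Hence λ₂ = -26.3543° + -8.4681° = -34.8224°.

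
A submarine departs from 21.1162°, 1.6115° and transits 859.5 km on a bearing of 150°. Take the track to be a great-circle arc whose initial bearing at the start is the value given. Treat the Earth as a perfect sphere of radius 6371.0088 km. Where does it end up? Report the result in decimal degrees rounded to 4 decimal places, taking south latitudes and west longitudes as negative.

latitude 14.3786°, longitude 5.5924°

δ = 859.5/6371.0088 = 0.134908 rad (7.7297°).
Converting: φ₁ = 0.368547 rad, θ = 2.617994 rad.
Destination latitude: φ₂ = arcsin( sin φ₁ cos δ + cos φ₁ sin δ cos θ ) = arcsin(0.248329) = 14.3786°.
Then Δλ = atan2(0.062734, 0.901451) = 0.069480 rad, from sin θ sin δ cos φ₁ over cos δ − sin φ₁ sin φ₂.
λ₂ = 1.6115° + 3.9809° = 5.5924°.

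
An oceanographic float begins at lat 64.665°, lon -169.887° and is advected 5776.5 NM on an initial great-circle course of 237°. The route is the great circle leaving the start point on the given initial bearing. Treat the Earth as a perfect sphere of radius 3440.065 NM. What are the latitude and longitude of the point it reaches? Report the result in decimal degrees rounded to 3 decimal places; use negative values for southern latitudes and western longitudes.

δ = 5776.5/3440.065 = 1.679183 rad (96.2101°).
Start latitude φ₁ = 1.128617 rad; initial bearing θ = 4.136430 rad.
sin φ₂ = sin φ₁ cos δ + cos φ₁ sin δ cos θ = (0.903821)(-0.108175) + (0.427910)(0.994132)(-0.544639) = -0.329460
φ₂ = asin(-0.329460) = -0.335731 rad = -19.236°.
For the longitude increment, Δλ = atan2( sin θ sin δ cos φ₁, cos δ − sin φ₁ sin φ₂ ) = atan2(-0.356770, 0.189598) = -62.013°.
λ₂ = -169.887° + -62.013° = -231.900°, normalized to (−180°, 180°] → 128.100°.

latitude -19.236°, longitude 128.100°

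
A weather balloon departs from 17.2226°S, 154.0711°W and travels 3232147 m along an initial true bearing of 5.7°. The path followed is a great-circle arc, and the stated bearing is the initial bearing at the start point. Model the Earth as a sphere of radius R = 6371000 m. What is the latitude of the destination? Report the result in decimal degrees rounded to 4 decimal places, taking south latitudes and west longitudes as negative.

latitude 11.7105°

Angular distance δ = d/R = 3232147 / 6371000 = 0.507322 rad.
With φ₁ = -17.2226° = -0.300591 rad and θ = 5.7° = 0.099484 rad:
Destination latitude: φ₂ = arcsin( sin φ₁ cos δ + cos φ₁ sin δ cos θ ) = arcsin(0.202967) = 11.7105°.
Δλ = atan2( sin θ sin δ cos φ₁ , cos δ − sin φ₁ sin φ₂ ) = atan2(0.046090, 0.934144) = 0.049299 rad = 2.8246°.
λ₂ = -154.0711° + 2.8246° = -151.2465°.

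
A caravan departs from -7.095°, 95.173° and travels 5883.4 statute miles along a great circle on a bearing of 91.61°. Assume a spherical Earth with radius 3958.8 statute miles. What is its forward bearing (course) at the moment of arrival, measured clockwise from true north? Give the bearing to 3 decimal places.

final bearing 83.061°

Angular distance δ = d/R = 5883.4 / 3958.8 = 1.486157 rad.
With φ₁ = -7.095° = -0.123831 rad and θ = 91.61° = 1.598896 rad:
sin φ₂ = sin φ₁ cos δ + cos φ₁ sin δ cos θ = (-0.123515)(0.084538) + (0.992343)(0.996420)(-0.028096) = -0.038223
φ₂ = asin(-0.038223) = -0.038232 rad = -2.191°.
For the longitude increment, Δλ = atan2( sin θ sin δ cos φ₁, cos δ − sin φ₁ sin φ₂ ) = atan2(0.988400, 0.079817) = 85.383°.
λ₂ = 95.173° + 85.383° = 180.556°, normalized to (−180°, 180°] → -179.444°.
The forward bearing on arrival equals the back-azimuth from the destination plus 180°.
Back-azimuth from P₂ (-2.191°, -179.444°) to P₁ (-7.095°, 95.173°), with Δλ' = λ₁ − λ₂ = 274.617°: atan2( sin Δλ' cos φ₁ , cos φ₂ sin φ₁ − sin φ₂ cos φ₁ cos Δλ' ) = 263.061°.
Final bearing = (263.061° + 180°) mod 360° = 83.061°.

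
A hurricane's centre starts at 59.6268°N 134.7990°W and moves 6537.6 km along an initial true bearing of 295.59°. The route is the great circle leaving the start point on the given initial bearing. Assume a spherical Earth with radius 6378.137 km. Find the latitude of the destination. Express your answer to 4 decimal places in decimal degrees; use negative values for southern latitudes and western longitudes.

latitude 39.3842°

Angular distance δ = d/R = 6537.6 / 6378.137 = 1.025002 rad.
Start latitude φ₁ = 1.040684 rad; initial bearing θ = 5.159019 rad.
Destination latitude: φ₂ = arcsin( sin φ₁ cos δ + cos φ₁ sin δ cos θ ) = arcsin(0.634518) = 39.3842°.
Δλ = atan2( sin θ sin δ cos φ₁ , cos δ − sin φ₁ sin φ₂ ) = atan2(-0.389777, -0.028333) = -1.643359 rad = -94.1575°.
λ₂ = -134.7990° + -94.1575° = -228.9565°, normalized to (−180°, 180°] → 131.0435°.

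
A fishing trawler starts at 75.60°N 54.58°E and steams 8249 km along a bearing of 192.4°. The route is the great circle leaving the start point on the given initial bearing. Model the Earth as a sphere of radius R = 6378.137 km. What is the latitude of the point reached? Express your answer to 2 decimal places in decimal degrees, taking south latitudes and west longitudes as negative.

latitude 1.82°

Central angle δ = d/R = 1.293324 rad.
Converting: φ₁ = 1.319469 rad, θ = 3.358013 rad.
sin φ₂ = sin φ₁ cos δ + cos φ₁ sin δ cos θ = (0.968583)(0.273925) + (0.248690)(0.961751)(-0.976672) = 0.031721
φ₂ = asin(0.031721) = 0.031726 rad = 1.82°.
For the longitude increment, Δλ = atan2( sin θ sin δ cos φ₁, cos δ − sin φ₁ sin φ₂ ) = atan2(-0.051360, 0.243201) = -11.92°.
Hence λ₂ = 54.58° + -11.92° = 42.66°.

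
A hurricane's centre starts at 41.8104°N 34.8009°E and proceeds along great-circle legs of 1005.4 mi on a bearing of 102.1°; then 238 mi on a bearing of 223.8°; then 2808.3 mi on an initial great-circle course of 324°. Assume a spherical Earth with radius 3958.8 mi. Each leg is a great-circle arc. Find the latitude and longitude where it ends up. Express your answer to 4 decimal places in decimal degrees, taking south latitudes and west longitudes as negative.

latitude 59.9566°, longitude 0.0055°

Apply the spherical direct solution leg by leg, carrying full precision between legs.
Leg 1: from (41.8104°, 34.8009°), δ = 1005.4/3958.8 = 0.253966 rad, θ = 102.1° → φ = 37.3029°, λ = 52.7901°.
Leg 2: from (37.3029°, 52.7901°), δ = 238/3958.8 = 0.060119 rad, θ = 223.8° → φ = 34.7809°, λ = 49.8879°.
Leg 3: from (34.7809°, 49.8879°), δ = 2808.3/3958.8 = 0.709382 rad, θ = 324° → φ = 59.9566°, λ = 0.0055°.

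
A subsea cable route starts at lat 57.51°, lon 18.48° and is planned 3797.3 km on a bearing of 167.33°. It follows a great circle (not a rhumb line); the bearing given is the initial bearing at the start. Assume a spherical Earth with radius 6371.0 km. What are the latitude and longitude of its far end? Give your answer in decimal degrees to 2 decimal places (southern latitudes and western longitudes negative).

latitude 23.82°, longitude 26.21°

Central angle δ = d/R = 0.596029 rad.
With φ₁ = 57.51° = 1.003739 rad and θ = 167.33° = 2.920459 rad:
Destination latitude: φ₂ = arcsin( sin φ₁ cos δ + cos φ₁ sin δ cos θ ) = arcsin(0.403851) = 23.82°.
For the longitude increment, Δλ = atan2( sin θ sin δ cos φ₁, cos δ − sin φ₁ sin φ₂ ) = atan2(0.066138, 0.486929) = 7.73°.
Hence λ₂ = 18.48° + 7.73° = 26.21°.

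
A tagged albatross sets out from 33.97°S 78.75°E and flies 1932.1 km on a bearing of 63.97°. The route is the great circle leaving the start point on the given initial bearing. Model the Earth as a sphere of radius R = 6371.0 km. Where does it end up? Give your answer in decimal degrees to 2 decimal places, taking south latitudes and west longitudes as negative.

latitude -25.12°, longitude 95.99°

Angular distance δ = d/R = 1932.1 / 6371 = 0.303265 rad.
Start latitude φ₁ = -0.592888 rad; initial bearing θ = 1.116487 rad.
Destination latitude: φ₂ = arcsin( sin φ₁ cos δ + cos φ₁ sin δ cos θ ) = arcsin(-0.424573) = -25.12°.
Then Δλ = atan2(0.222547, 0.717133) = 0.300905 rad, from sin θ sin δ cos φ₁ over cos δ − sin φ₁ sin φ₂.
Hence λ₂ = 78.75° + 17.24° = 95.99°.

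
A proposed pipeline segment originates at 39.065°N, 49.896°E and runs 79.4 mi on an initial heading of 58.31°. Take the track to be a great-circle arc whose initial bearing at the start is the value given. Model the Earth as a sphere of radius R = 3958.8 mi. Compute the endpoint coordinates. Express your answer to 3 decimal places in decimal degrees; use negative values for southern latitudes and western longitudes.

latitude 39.662°, longitude 51.166°

The arc subtends δ = 79.4/3958.8 = 0.020057 rad at the centre.
Converting: φ₁ = 0.681813 rad, θ = 1.017701 rad.
Destination latitude: φ₂ = arcsin( sin φ₁ cos δ + cos φ₁ sin δ cos θ ) = arcsin(0.638255) = 39.662°.
Then Δλ = atan2(0.013250, 0.597570) = 0.022169 rad, from sin θ sin δ cos φ₁ over cos δ − sin φ₁ sin φ₂.
λ₂ = 49.896° + 1.270° = 51.166°.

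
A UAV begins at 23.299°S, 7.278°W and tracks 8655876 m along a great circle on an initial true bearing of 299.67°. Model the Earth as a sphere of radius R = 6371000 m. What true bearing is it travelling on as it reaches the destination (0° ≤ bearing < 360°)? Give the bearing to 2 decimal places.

final bearing 301.15°

The arc subtends δ = 8655876/6371000 = 1.358637 rad at the centre.
Start latitude φ₁ = -0.406644 rad; initial bearing θ = 5.230228 rad.
Destination latitude: φ₂ = arcsin( sin φ₁ cos δ + cos φ₁ sin δ cos θ ) = arcsin(0.361157) = 21.171°.
Δλ = atan2( sin θ sin δ cos φ₁ , cos δ − sin φ₁ sin φ₂ ) = atan2(-0.780142, 0.353420) = -1.145434 rad = -65.629°.
Hence λ₂ = -7.278° + -65.629° = -72.907°.
The forward bearing on arrival equals the back-azimuth from the destination plus 180°.
Back-azimuth from P₂ (21.17°, -72.91°) to P₁ (-23.30°, -7.28°), with Δλ' = λ₁ − λ₂ = 65.63°: atan2( sin Δλ' cos φ₁ , cos φ₂ sin φ₁ − sin φ₂ cos φ₁ cos Δλ' ) = 121.15°.
Final bearing = (121.15° + 180°) mod 360° = 301.15°.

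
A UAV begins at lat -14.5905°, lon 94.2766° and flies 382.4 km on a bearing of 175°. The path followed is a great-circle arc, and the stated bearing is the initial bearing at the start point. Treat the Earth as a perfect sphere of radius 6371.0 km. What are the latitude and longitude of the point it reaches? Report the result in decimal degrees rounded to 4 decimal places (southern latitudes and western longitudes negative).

δ = 382.4/6371 = 0.060022 rad (3.4390°).
Converting: φ₁ = -0.254652 rad, θ = 3.054326 rad.
Destination latitude: φ₂ = arcsin( sin φ₁ cos δ + cos φ₁ sin δ cos θ ) = arcsin(-0.309286) = -18.0162°.
For the longitude increment, Δλ = atan2( sin θ sin δ cos φ₁, cos δ − sin φ₁ sin φ₂ ) = atan2(0.005060, 0.920287) = 0.3150°.
Hence λ₂ = 94.2766° + 0.3150° = 94.5916°.

latitude -18.0162°, longitude 94.5916°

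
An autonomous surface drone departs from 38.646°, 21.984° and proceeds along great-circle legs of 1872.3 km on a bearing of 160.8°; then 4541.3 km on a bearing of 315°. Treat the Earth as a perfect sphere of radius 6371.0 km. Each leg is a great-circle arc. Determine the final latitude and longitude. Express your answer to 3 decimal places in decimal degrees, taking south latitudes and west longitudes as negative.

Apply the spherical direct solution leg by leg, carrying full precision between legs.
Leg 1: from (38.646°, 21.984°), δ = 1872.3/6371 = 0.293879 rad, θ = 160.8° → φ = 22.587°, λ = 27.906°.
Leg 2: from (22.587°, 27.906°), δ = 4541.3/6371 = 0.712808 rad, θ = 315° → φ = 45.850°, λ = -13.691°.

latitude 45.850°, longitude -13.691°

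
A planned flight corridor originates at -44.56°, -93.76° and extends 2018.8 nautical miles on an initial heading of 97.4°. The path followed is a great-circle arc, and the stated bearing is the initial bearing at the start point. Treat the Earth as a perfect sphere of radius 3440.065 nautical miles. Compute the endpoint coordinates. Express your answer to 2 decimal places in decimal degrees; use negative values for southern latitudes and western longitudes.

Central angle δ = d/R = 0.586849 rad.
Converting: φ₁ = -0.777719 rad, θ = 1.699951 rad.
sin φ₂ = sin φ₁ cos δ + cos φ₁ sin δ cos θ = (-0.701656)(0.832689) + (0.712516)(0.553740)(-0.128796) = -0.635078
φ₂ = asin(-0.635078) = -0.688109 rad = -39.43°.
Δλ = atan2( sin θ sin δ cos φ₁ , cos δ − sin φ₁ sin φ₂ ) = atan2(0.391263, 0.387084) = 0.790767 rad = 45.31°.
λ₂ = -93.76° + 45.31° = -48.45°.

latitude -39.43°, longitude -48.45°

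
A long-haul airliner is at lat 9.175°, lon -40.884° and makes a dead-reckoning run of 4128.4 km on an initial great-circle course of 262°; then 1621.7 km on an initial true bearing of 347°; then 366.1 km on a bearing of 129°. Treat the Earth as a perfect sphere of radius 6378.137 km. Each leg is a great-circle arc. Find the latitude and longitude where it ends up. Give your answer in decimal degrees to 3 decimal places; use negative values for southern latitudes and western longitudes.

latitude 14.638°, longitude -78.338°

Apply the spherical direct solution leg by leg, carrying full precision between legs.
Leg 1: from (9.175°, -40.884°), δ = 4128.4/6378.137 = 0.647274 rad, θ = 262° → φ = 2.542°, λ = -77.592°.
Leg 2: from (2.542°, -77.592°), δ = 1621.7/6378.137 = 0.254259 rad, θ = 347° → φ = 16.724°, λ = -80.979°.
Leg 3: from (16.724°, -80.979°), δ = 366.1/6378.137 = 0.057399 rad, θ = 129° → φ = 14.638°, λ = -78.338°.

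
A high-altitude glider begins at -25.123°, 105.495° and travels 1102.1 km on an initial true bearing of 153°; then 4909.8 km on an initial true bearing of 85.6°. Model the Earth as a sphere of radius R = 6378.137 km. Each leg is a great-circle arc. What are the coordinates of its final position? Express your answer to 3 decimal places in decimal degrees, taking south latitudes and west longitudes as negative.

Apply the spherical direct solution leg by leg, carrying full precision between legs.
Leg 1: from (-25.123°, 105.495°), δ = 1102.1/6378.137 = 0.172793 rad, θ = 153° → φ = -33.845°, λ = 110.888°.
Leg 2: from (-33.845°, 110.888°), δ = 4909.8/6378.137 = 0.769786 rad, θ = 85.6° → φ = -20.828°, λ = 158.828°.

latitude -20.828°, longitude 158.828°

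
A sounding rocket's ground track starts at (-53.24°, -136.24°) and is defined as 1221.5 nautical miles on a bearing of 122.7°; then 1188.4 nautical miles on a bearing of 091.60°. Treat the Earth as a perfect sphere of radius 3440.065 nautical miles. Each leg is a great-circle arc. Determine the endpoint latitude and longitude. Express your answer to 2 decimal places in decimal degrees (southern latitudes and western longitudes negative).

latitude -54.82°, longitude -64.79°

Apply the spherical direct solution leg by leg, carrying full precision between legs.
Leg 1: from (-53.24°, -136.24°), δ = 1221.5/3440.065 = 0.355080 rad, θ = 122.7° → φ = -59.72°, λ = -100.77°.
Leg 2: from (-59.72°, -100.77°), δ = 1188.4/3440.065 = 0.345459 rad, θ = 91.6° → φ = -54.82°, λ = -64.79°.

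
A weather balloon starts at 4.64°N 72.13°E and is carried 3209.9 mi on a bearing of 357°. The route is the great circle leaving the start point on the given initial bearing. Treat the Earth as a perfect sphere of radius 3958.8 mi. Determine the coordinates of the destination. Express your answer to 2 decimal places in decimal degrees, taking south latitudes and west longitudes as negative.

latitude 51.01°, longitude 68.67°

Angular distance δ = d/R = 3209.9 / 3958.8 = 0.810827 rad.
With φ₁ = 4.64° = 0.080983 rad and θ = 357° = 6.230825 rad:
Applying the spherical law of cosines for sides, sin φ₂ = sin φ₁ cos δ + cos φ₁ sin δ cos θ = 0.777219, so φ₂ = 51.01°.
For the longitude increment, Δλ = atan2( sin θ sin δ cos φ₁, cos δ − sin φ₁ sin φ₂ ) = atan2(-0.037812, 0.626027) = -3.46°.
Hence λ₂ = 72.13° + -3.46° = 68.67°.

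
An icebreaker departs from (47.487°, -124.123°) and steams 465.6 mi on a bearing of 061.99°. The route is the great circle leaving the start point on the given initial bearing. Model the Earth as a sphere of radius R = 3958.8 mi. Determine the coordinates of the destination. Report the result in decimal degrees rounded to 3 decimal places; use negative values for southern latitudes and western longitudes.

latitude 50.288°, longitude -114.792°

Central angle δ = d/R = 0.117611 rad.
With φ₁ = 47.487° = 0.828805 rad and θ = 61.99° = 1.081930 rad:
Applying the spherical law of cosines for sides, sin φ₂ = sin φ₁ cos δ + cos φ₁ sin δ cos θ = 0.769270, so φ₂ = 50.288°.
For the longitude increment, Δλ = atan2( sin θ sin δ cos φ₁, cos δ − sin φ₁ sin φ₂ ) = atan2(0.070006, 0.426044) = 9.331°.
Hence λ₂ = -124.123° + 9.331° = -114.792°.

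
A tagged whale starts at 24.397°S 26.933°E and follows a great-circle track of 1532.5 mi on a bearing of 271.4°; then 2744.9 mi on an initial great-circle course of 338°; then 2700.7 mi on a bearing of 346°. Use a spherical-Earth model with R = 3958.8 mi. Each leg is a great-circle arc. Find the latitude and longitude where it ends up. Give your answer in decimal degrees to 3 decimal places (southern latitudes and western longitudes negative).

Apply the spherical direct solution leg by leg, carrying full precision between legs.
Leg 1: from (-24.397°, 26.933°), δ = 1532.5/3958.8 = 0.387112 rad, θ = 271.4° → φ = -21.968°, λ = 2.920°.
Leg 2: from (-21.968°, 2.920°), δ = 2744.9/3958.8 = 0.693367 rad, θ = 338° → φ = 15.180°, λ = -11.444°.
Leg 3: from (15.180°, -11.444°), δ = 2700.7/3958.8 = 0.682202 rad, θ = 346° → φ = 52.530°, λ = -25.965°.

latitude 52.530°, longitude -25.965°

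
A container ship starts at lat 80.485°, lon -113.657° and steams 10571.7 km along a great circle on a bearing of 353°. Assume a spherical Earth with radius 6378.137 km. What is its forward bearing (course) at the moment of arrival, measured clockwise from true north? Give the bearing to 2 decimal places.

Central angle δ = d/R = 1.657490 rad.
Converting: φ₁ = 1.404728 rad, θ = 6.161012 rad.
Applying the spherical law of cosines for sides, sin φ₂ = sin φ₁ cos δ + cos φ₁ sin δ cos θ = 0.078063, so φ₂ = 4.477°.
Then Δλ = atan2(-0.020070, -0.163575) = -3.019506 rad, from sin θ sin δ cos φ₁ over cos δ − sin φ₁ sin φ₂.
λ₂ = -113.657° + -173.005° = -286.662°, normalized to (−180°, 180°] → 73.338°.
The forward bearing on arrival equals the back-azimuth from the destination plus 180°.
Back-azimuth from P₂ (4.48°, 73.34°) to P₁ (80.48°, -113.66°), with Δλ' = λ₁ − λ₂ = -187.00°: atan2( sin Δλ' cos φ₁ , cos φ₂ sin φ₁ − sin φ₂ cos φ₁ cos Δλ' ) = 1.16°.
Final bearing = (1.16° + 180°) mod 360° = 181.16°.

final bearing 181.16°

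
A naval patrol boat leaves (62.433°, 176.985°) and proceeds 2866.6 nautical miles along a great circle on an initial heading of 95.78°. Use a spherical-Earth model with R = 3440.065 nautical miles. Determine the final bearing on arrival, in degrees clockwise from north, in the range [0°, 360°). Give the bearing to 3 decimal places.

Central angle δ = d/R = 0.833298 rad.
Converting: φ₁ = 1.089661 rad, θ = 1.671676 rad.
Applying the spherical law of cosines for sides, sin φ₂ = sin φ₁ cos δ + cos φ₁ sin δ cos θ = 0.561600, so φ₂ = 34.167°.
For the longitude increment, Δλ = atan2( sin θ sin δ cos φ₁, cos δ − sin φ₁ sin φ₂ ) = atan2(0.340791, 0.174596) = 62.873°.
λ₂ = 176.985° + 62.873° = 239.858°, normalized to (−180°, 180°] → -120.142°.
The forward bearing on arrival equals the back-azimuth from the destination plus 180°.
Back-azimuth from P₂ (34.167°, -120.142°) to P₁ (62.433°, 176.985°), with Δλ' = λ₁ − λ₂ = 297.127°: atan2( sin Δλ' cos φ₁ , cos φ₂ sin φ₁ − sin φ₂ cos φ₁ cos Δλ' ) = 326.188°.
Final bearing = (326.188° + 180°) mod 360° = 146.188°.

final bearing 146.188°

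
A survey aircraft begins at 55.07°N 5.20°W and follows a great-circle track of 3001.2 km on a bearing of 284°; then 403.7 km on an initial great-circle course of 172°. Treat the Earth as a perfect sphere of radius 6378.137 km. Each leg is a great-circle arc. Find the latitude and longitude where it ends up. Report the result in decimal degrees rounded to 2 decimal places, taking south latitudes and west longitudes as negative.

Apply the spherical direct solution leg by leg, carrying full precision between legs.
Leg 1: from (55.07°, -5.20°), δ = 3001.2/6378.137 = 0.470545 rad, θ = 284° → φ = 52.52°, λ = -51.50°.
Leg 2: from (52.52°, -51.50°), δ = 403.7/6378.137 = 0.063294 rad, θ = 172° → φ = 48.92°, λ = -50.73°.

latitude 48.92°, longitude -50.73°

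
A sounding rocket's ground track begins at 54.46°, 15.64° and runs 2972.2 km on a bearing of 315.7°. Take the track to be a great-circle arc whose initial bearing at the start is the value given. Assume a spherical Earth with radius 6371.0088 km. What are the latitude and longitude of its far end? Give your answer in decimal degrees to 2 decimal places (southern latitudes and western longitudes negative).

latitude 66.05°, longitude -35.05°

δ = 2972.2/6371.0088 = 0.466520 rad (26.7296°).
Converting: φ₁ = 0.950506 rad, θ = 5.510004 rad.
Destination latitude: φ₂ = arcsin( sin φ₁ cos δ + cos φ₁ sin δ cos θ ) = arcsin(0.913870) = 66.05°.
For the longitude increment, Δλ = atan2( sin θ sin δ cos φ₁, cos δ − sin φ₁ sin φ₂ ) = atan2(-0.182597, 0.149514) = -50.69°.
λ₂ = 15.64° + -50.69° = -35.05°.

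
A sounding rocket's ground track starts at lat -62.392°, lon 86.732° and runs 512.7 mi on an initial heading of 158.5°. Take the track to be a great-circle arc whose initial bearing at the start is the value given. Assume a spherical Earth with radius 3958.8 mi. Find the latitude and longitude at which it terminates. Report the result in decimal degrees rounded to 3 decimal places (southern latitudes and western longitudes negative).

δ = 512.7/3958.8 = 0.129509 rad (7.4203°).
Converting: φ₁ = -1.088946 rad, θ = 2.766347 rad.
sin φ₂ = sin φ₁ cos δ + cos φ₁ sin δ cos θ = (-0.886139)(0.991625) + (0.463420)(0.129147)(-0.930418) = -0.934403
φ₂ = asin(-0.934403) = -1.206579 rad = -69.132°.
Then Δλ = atan2(0.021935, 0.163615) = 0.133269 rad, from sin θ sin δ cos φ₁ over cos δ − sin φ₁ sin φ₂.
Hence λ₂ = 86.732° + 7.636° = 94.368°.

latitude -69.132°, longitude 94.368°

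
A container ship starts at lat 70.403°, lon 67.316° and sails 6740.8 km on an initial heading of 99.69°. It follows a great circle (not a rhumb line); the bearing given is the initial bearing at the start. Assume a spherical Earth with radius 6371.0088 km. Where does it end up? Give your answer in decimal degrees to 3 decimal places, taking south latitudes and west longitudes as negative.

latitude 24.391°, longitude 137.903°

δ = 6740.8/6371.0088 = 1.058043 rad (60.6214°).
With φ₁ = 70.403° = 1.228764 rad and θ = 99.69° = 1.739919 rad:
Applying the spherical law of cosines for sides, sin φ₂ = sin φ₁ cos δ + cos φ₁ sin δ cos θ = 0.412968, so φ₂ = 24.391°.
Δλ = atan2( sin θ sin δ cos φ₁ , cos δ − sin φ₁ sin φ₂ ) = atan2(0.288099, 0.101532) = 1.231967 rad = 70.587°.
λ₂ = 67.316° + 70.587° = 137.903°.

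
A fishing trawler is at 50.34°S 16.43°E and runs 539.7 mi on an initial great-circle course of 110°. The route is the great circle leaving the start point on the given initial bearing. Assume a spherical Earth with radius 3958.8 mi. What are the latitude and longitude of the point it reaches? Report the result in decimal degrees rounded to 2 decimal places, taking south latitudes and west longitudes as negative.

latitude -52.41°, longitude 28.51°

Angular distance δ = d/R = 539.7 / 3958.8 = 0.136329 rad.
With φ₁ = -50.34° = -0.878599 rad and θ = 110° = 1.919862 rad:
Applying the spherical law of cosines for sides, sin φ₂ = sin φ₁ cos δ + cos φ₁ sin δ cos θ = -0.792369, so φ₂ = -52.41°.
Then Δλ = atan2(0.081509, 0.380720) = 0.210908 rad, from sin θ sin δ cos φ₁ over cos δ − sin φ₁ sin φ₂.
λ₂ = λ₁ + Δλ = 28.51°.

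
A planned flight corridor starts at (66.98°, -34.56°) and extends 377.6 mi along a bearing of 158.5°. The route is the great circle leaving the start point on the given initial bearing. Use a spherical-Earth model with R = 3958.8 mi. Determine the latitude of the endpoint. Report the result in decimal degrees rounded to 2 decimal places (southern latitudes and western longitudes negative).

Angular distance δ = d/R = 377.6 / 3958.8 = 0.095382 rad.
With φ₁ = 66.98° = 1.169022 rad and θ = 158.5° = 2.766347 rad:
sin φ₂ = sin φ₁ cos δ + cos φ₁ sin δ cos θ = (0.920368)(0.995455) + (0.391052)(0.095238)(-0.930418) = 0.881533
φ₂ = asin(0.881533) = 1.079100 rad = 61.83°.
Then Δλ = atan2(0.013650, 0.184119) = 0.073999 rad, from sin θ sin δ cos φ₁ over cos δ − sin φ₁ sin φ₂.
λ₂ = -34.56° + 4.24° = -30.32°.

latitude 61.83°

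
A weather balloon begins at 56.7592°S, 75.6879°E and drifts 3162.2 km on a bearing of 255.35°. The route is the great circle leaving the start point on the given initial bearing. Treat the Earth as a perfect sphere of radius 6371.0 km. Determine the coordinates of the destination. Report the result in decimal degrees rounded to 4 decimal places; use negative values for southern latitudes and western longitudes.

Angular distance δ = d/R = 3162.2 / 6371 = 0.496343 rad.
Start latitude φ₁ = -0.990635 rad; initial bearing θ = 4.456698 rad.
Destination latitude: φ₂ = arcsin( sin φ₁ cos δ + cos φ₁ sin δ cos θ ) = arcsin(-0.801470) = -53.2707°.
Then Δλ = atan2(-0.252554, 0.209002) = -0.879479 rad, from sin θ sin δ cos φ₁ over cos δ − sin φ₁ sin φ₂.
λ₂ = 75.6879° + -50.3904° = 25.2975°.

latitude -53.2707°, longitude 25.2975°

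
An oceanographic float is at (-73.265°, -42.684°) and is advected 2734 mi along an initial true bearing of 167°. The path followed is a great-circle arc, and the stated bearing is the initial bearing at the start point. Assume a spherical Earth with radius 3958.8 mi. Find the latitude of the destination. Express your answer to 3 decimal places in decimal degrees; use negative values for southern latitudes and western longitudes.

Angular distance δ = d/R = 2734 / 3958.8 = 0.690613 rad.
Start latitude φ₁ = -1.278715 rad; initial bearing θ = 2.914700 rad.
sin φ₂ = sin φ₁ cos δ + cos φ₁ sin δ cos θ = (-0.957647)(0.770855) + (0.287946)(0.637010)(-0.974370) = -0.916930
φ₂ = asin(-0.916930) = -1.160319 rad = -66.481°.
Then Δλ = atan2(0.041261, -0.107240) = 2.774294 rad, from sin θ sin δ cos φ₁ over cos δ − sin φ₁ sin φ₂.
λ₂ = λ₁ + Δλ = 116.271°.

latitude -66.481°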